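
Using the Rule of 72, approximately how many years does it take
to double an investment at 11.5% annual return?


Formula: Years ≈ 72 / r
Substituting: Years ≈ 72 / 11.5
Years ≈ 6.3

6.3 years


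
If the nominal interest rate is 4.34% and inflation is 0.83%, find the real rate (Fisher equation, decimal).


Formula: (1 + r_real) = (1 + r_nom) / (1 + inflation)
Substituting: (1 + r_real) = 1.0434 / 1.0083
(1 + r_real) = 1.034811
r_real = 1.034811 - 1 = 0.034811

0.034811


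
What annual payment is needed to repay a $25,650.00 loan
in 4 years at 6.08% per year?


Formula: PMT = PV * r / (1 - (1+r)^(-n))
Denominator: 1 - (1 + 0.0608)^(-4) = 0.210293
Numerator: $25,650.00 * 0.0608 = 1559.52
PMT = 1559.52 / 0.210293 = $7,415.94

$7,415.94


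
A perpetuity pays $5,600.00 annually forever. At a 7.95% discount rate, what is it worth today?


Formula: PV = C / r
Substituting: PV = $5,600.00 / 0.0795
PV = $70,440.25

$70,440.25


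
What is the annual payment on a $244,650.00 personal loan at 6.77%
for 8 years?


Formula: PMT = PV * r / (1 - (1+r)^(-n))
Denominator: 1 - (1 + 0.0677)^(-8) = 0.407885
Numerator: $244,650.00 * 0.0677 = 16562.805
PMT = 16562.805 / 0.407885 = $40,606.56

$40,606.56


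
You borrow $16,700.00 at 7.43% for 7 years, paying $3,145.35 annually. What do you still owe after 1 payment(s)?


Formula: Balance = PV*(1+r)^k - PMT*((1+r)^k - 1)/r
Growth: (1 + 0.0743)^1 = 1.0743
Accumulated factor: ((1+r)^k - 1)/r = 1.0
Balance = $16,700.00 * 1.0743 - $3,145.35 * 1.0
Balance = $14,795.46

$14,795.46


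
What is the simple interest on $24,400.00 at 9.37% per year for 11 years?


Formula: I = P * r * t
Substituting: I = $24,400.00 * 0.0937 * 11
Step: I = $24,400.00 * 1.0307
I = $25,149.08

$25,149.08


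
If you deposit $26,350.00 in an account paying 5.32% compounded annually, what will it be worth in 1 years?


Formula: FV = P * (1 + r)^n
Substituting: FV = $26,350.00 * (1 + 0.0532)^1
Growth factor: (1.0532)^1 = 1.0532
FV = $26,350.00 * 1.0532 = $27,751.82

$27,751.82


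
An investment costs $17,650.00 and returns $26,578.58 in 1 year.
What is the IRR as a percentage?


Formula: IRR = C1/C0 - 1
Substituting: IRR = $26,578.58 / $17,650.00 - 1
Ratio: 1.505869 - 1 = 0.505869
IRR = 50.5869%

50.5869%


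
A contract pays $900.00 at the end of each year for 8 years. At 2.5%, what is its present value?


Formula: PV = PMT * (1 - (1+r)^(-n)) / r
Discount factor: (1 + 0.025)^(-8) = 0.820747
Bracket: 1 - 0.820747 = 0.179253
PV = $900.00 * 0.179253 / 0.025 = $6,453.12

$6,453.12


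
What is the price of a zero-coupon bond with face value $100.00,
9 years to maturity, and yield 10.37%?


Formula: Price = FV / (1 + r)^n
Substituting: Price = $100.00 / (1 + 0.1037)^9
Discount factor: (1.1037)^9 = 2.430297
Price = $100.00 / 2.430297 = $41.15

$41.15


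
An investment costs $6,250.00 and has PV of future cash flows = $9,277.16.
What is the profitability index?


Formula: PI = PV(cash flows) / initial investment
Substituting: PI = $9,277.16 / $6,250.00
PI = 1.4843

1.4843


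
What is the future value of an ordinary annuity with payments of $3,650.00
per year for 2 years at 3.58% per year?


Formula: FV = PMT * ((1+r)^n - 1) / r
Growth factor: (1 + 0.0358)^2 = 1.072882
Numerator: 1.072882 - 1 = 0.072882
FV = $3,650.00 * 0.072882 / 0.0358 = $7,430.67

$7,430.67


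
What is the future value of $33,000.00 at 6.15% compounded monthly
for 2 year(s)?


Formula: FV = P * (1 + r/m)^(m*t)
Period rate: r/m = 0.0615 / 12 = 0.005125
Total periods: m*t = 12 * 2 = 24
Growth factor: (1 + 0.005125)^24 = 1.130529
FV = $33,000.00 * 1.130529 = $37,307.47

$37,307.47


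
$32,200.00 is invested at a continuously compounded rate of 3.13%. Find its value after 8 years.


Formula: FV = P * e^(r*t)
Exponent: r*t = 0.0313 * 8 = 0.2504
e^(0.2504) = 1.284539
FV = $32,200.00 * 1.284539 = $41,362.16

$41,362.16


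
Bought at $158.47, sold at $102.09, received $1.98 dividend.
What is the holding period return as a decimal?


Formula: HPR = (P1 - P0 + D) / P0
Gain: $102.09 - $158.47 + $1.98 = -$54.40
HPR = -$54.40 / $158.47 = -0.3433

-0.3433


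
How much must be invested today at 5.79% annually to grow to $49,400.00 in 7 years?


Formula: PV = FV / (1 + r)^n
Substituting: PV = $49,400.00 / (1 + 0.0579)^7
Discount factor: (1.0579)^7 = 1.482902
PV = $49,400.00 / 1.482902 = $33,313.07

$33,313.07


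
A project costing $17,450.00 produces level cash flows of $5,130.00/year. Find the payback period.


Formula: Payback = investment / annual cash flow
Substituting: Payback = $17,450.00 / $5,130.00
Payback = 3.4016 years

3.4016 years


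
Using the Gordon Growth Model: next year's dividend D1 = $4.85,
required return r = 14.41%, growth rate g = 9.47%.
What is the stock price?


Formula: P = D1 / (r - g)
Spread: r - g = 0.1441 - 0.0947 = 0.0494
Substituting: P = $4.85 / 0.0494
P = $98.18

$98.18


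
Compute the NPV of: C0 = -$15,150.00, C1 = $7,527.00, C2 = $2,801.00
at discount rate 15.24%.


Formula: NPV = C0 + C1/(1+r) + C2/(1+r)^2
Discount C1: $7,527.00 / (1 + 0.1524) = $6,531.59
Discount C2: $2,801.00 / (1 + 0.1524)^2 = $2,109.15
NPV = -$15,150.00 + $6,531.59 + $2,109.15 = -$6,509.27

-$6,509.27


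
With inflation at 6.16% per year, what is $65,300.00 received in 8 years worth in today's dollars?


Formula: Real value = nominal / (1 + inflation)^years
Price level: (1 + 0.0616)^8 = 1.613197
Real value = $65,300.00 / 1.613197 = $40,478.64

$40,478.64


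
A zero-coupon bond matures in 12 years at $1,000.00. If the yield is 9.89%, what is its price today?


Formula: Price = FV / (1 + r)^n
Substituting: Price = $1,000.00 / (1 + 0.0989)^12
Discount factor: (1.0989)^12 = 3.100974
Price = $1,000.00 / 3.100974 = $322.48

$322.48


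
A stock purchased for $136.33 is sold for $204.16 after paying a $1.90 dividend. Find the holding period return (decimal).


Formula: HPR = (P1 - P0 + D) / P0
Gain: $204.16 - $136.33 + $1.90 = $69.73
HPR = $69.73 / $136.33 = 0.5115

0.5115


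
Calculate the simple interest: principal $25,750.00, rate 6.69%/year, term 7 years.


Formula: I = P * r * t
Substituting: I = $25,750.00 * 0.0669 * 7
Step: I = $25,750.00 * 0.4683
I = $12,058.73

$12,058.73


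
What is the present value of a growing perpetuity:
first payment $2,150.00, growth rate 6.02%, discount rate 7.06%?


Formula: PV = C / (r - g)
Spread: r - g = 0.0706 - 0.0602 = 0.0104
Substituting: PV = $2,150.00 / 0.0104
PV = $206,730.77

$206,730.77


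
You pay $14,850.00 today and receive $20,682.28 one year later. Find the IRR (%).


Formula: IRR = C1/C0 - 1
Substituting: IRR = $20,682.28 / $14,850.00 - 1
Ratio: 1.392746 - 1 = 0.392746
IRR = 39.2746%

39.2746%


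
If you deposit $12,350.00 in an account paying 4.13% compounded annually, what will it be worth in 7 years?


Formula: FV = P * (1 + r)^n
Substituting: FV = $12,350.00 * (1 + 0.0413)^7
Growth factor: (1.0413)^7 = 1.327489
FV = $12,350.00 * 1.327489 = $16,394.49

$16,394.49


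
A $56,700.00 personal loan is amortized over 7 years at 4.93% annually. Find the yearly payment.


Formula: PMT = PV * r / (1 - (1+r)^(-n))
Denominator: 1 - (1 + 0.0493)^(-7) = 0.285993
Numerator: $56,700.00 * 0.0493 = 2795.31
PMT = 2795.31 / 0.285993 = $9,774.04

$9,774.04


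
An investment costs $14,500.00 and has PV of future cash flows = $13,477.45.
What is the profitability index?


Formula: PI = PV(cash flows) / initial investment
Substituting: PI = $13,477.45 / $14,500.00
PI = 0.9295

0.9295


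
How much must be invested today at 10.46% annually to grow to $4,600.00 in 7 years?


Formula: PV = FV / (1 + r)^n
Substituting: PV = $4,600.00 / (1 + 0.1046)^7
Discount factor: (1.1046)^7 = 2.006482
PV = $4,600.00 / 2.006482 = $2,292.57

$2,292.57


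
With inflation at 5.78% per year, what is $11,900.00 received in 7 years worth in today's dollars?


Formula: Real value = nominal / (1 + inflation)^years
Price level: (1 + 0.0578)^7 = 1.481921
Real value = $11,900.00 / 1.481921 = $8,030.12

$8,030.12


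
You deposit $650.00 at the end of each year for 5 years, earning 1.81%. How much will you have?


Formula: FV = PMT * ((1+r)^n - 1) / r
Growth factor: (1 + 0.0181)^5 = 1.093836
Numerator: 1.093836 - 1 = 0.093836
FV = $650.00 * 0.093836 / 0.0181 = $3,369.80

$3,369.80


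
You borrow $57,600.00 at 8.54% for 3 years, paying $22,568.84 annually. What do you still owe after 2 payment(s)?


Formula: Balance = PV*(1+r)^k - PMT*((1+r)^k - 1)/r
Growth: (1 + 0.0854)^2 = 1.178093
Accumulated factor: ((1+r)^k - 1)/r = 2.0854
Balance = $57,600.00 * 1.178093 - $22,568.84 * 2.0854
Balance = $20,793.11

$20,793.11


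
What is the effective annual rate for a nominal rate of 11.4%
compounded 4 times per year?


Formula: EAR = (1 + r/m)^m - 1
Period rate: r/m = 0.114 / 4 = 0.0285
Compounding: (1 + 0.0285)^4 = 1.118967
EAR = 1.118967 - 1 = 0.118967

0.118967


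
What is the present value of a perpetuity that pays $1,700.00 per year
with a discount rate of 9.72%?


Formula: PV = C / r
Substituting: PV = $1,700.00 / 0.0972
PV = $17,489.71

$17,489.71


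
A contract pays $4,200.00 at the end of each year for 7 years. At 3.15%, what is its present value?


Formula: PV = PMT * (1 - (1+r)^(-n)) / r
Discount factor: (1 + 0.0315)^(-7) = 0.804851
Bracket: 1 - 0.804851 = 0.195149
PV = $4,200.00 * 0.195149 / 0.0315 = $26,019.89

$26,019.89


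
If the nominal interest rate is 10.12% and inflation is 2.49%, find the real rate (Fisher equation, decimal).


Formula: (1 + r_real) = (1 + r_nom) / (1 + inflation)
Substituting: (1 + r_real) = 1.1012 / 1.0249
(1 + r_real) = 1.074446
r_real = 1.074446 - 1 = 0.074446

0.074446


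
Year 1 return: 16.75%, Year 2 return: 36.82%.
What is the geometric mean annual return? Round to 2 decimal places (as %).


Formula: Geometric mean = ((1+r1)*(1+r2))^(1/2) - 1
Product: (1 + 0.1675) * (1 + 0.3682) = 1.1675 * 1.3682 = 1.597374
Square root: 1.597374^0.5 = 1.263872
Geometric mean = 1.263872 - 1 = 0.263872
As percentage: 26.39%

26.39%


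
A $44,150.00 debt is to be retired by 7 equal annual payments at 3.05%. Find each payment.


Formula: PMT = PV * r / (1 - (1+r)^(-n))
Denominator: 1 - (1 + 0.0305)^(-7) = 0.189666
Numerator: $44,150.00 * 0.0305 = 1346.575
PMT = 1346.575 / 0.189666 = $7,099.72

$7,099.72


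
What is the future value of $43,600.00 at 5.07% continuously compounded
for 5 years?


Formula: FV = P * e^(r*t)
Exponent: r*t = 0.0507 * 5 = 0.2535
e^(0.2535) = 1.288527
FV = $43,600.00 * 1.288527 = $56,179.79

$56,179.79


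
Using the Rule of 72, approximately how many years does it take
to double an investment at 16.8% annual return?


Formula: Years ≈ 72 / r
Substituting: Years ≈ 72 / 16.8
Years ≈ 4.3

4.3 years


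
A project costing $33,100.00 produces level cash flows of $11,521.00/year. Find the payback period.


Formula: Payback = investment / annual cash flow
Substituting: Payback = $33,100.00 / $11,521.00
Payback = 2.873 years

2.873 years


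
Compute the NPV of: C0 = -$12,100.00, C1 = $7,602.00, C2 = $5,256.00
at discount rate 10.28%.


Formula: NPV = C0 + C1/(1+r) + C2/(1+r)^2
Discount C1: $7,602.00 / (1 + 0.1028) = $6,893.36
Discount C2: $5,256.00 / (1 + 0.1028)^2 = $4,321.77
NPV = -$12,100.00 + $6,893.36 + $4,321.77 = -$884.87

-$884.87


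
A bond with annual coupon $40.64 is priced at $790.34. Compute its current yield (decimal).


Formula: Current yield = annual coupon / price
Substituting: CY = $40.64 / $790.34
CY = 0.051421

0.051421


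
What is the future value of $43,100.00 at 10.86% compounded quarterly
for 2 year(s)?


Formula: FV = P * (1 + r/m)^(m*t)
Period rate: r/m = 0.1086 / 4 = 0.02715
Total periods: m*t = 4 * 2 = 8
Growth factor: (1 + 0.02715)^8 = 1.238999
FV = $43,100.00 * 1.238999 = $53,400.86

$53,400.86


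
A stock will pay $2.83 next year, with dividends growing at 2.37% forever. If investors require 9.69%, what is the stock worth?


Formula: P = D1 / (r - g)
Spread: r - g = 0.0969 - 0.0237 = 0.0732
Substituting: P = $2.83 / 0.0732
P = $38.66

$38.66


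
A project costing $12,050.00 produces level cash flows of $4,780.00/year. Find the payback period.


Formula: Payback = investment / annual cash flow
Substituting: Payback = $12,050.00 / $4,780.00
Payback = 2.5209 years

2.5209 years


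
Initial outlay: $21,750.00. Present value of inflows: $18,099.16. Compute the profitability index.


Formula: PI = PV(cash flows) / initial investment
Substituting: PI = $18,099.16 / $21,750.00
PI = 0.8321

0.8321


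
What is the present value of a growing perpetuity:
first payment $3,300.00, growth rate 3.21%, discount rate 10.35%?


Formula: PV = C / (r - g)
Spread: r - g = 0.1035 - 0.0321 = 0.0714
Substituting: PV = $3,300.00 / 0.0714
PV = $46,218.49

$46,218.49


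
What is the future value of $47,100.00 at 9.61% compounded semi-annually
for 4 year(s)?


Formula: FV = P * (1 + r/m)^(m*t)
Period rate: r/m = 0.0961 / 2 = 0.04805
Total periods: m*t = 2 * 4 = 8
Growth factor: (1 + 0.04805)^8 = 1.455647
FV = $47,100.00 * 1.455647 = $68,560.97

$68,560.97


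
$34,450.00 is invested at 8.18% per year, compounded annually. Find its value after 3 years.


Formula: FV = P * (1 + r)^n
Substituting: FV = $34,450.00 * (1 + 0.0818)^3
Growth factor: (1.0818)^3 = 1.266021
FV = $34,450.00 * 1.266021 = $43,614.43

$43,614.43


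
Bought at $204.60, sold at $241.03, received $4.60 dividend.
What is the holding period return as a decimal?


Formula: HPR = (P1 - P0 + D) / P0
Gain: $241.03 - $204.60 + $4.60 = $41.03
HPR = $41.03 / $204.60 = 0.2005

0.2005


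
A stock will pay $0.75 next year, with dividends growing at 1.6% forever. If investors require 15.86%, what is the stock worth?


Formula: P = D1 / (r - g)
Spread: r - g = 0.1586 - 0.016 = 0.1426
Substituting: P = $0.75 / 0.1426
P = $5.26

$5.26


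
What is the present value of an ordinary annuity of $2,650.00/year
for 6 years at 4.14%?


Formula: PV = PMT * (1 - (1+r)^(-n)) / r
Discount factor: (1 + 0.0414)^(-6) = 0.783961
Bracket: 1 - 0.783961 = 0.216039
PV = $2,650.00 * 0.216039 / 0.0414 = $13,828.57

$13,828.57


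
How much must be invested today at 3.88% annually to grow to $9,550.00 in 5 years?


Formula: PV = FV / (1 + r)^n
Substituting: PV = $9,550.00 / (1 + 0.0388)^5
Discount factor: (1.0388)^5 = 1.20965
PV = $9,550.00 / 1.20965 = $7,894.85

$7,894.85


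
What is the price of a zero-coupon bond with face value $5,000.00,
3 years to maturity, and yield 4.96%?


Formula: Price = FV / (1 + r)^n
Substituting: Price = $5,000.00 / (1 + 0.0496)^3
Discount factor: (1.0496)^3 = 1.156303
Price = $5,000.00 / 1.156303 = $4,324.13

$4,324.13


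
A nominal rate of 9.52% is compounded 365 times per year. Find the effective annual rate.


Formula: EAR = (1 + r/m)^m - 1
Period rate: r/m = 0.0952 / 365 = 0.000261
Compounding: (1 + 0.000261)^365 = 1.099865
EAR = 1.099865 - 1 = 0.099865

0.099865


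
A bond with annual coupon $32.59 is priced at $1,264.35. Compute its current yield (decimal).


Formula: Current yield = annual coupon / price
Substituting: CY = $32.59 / $1,264.35
CY = 0.025776

0.025776


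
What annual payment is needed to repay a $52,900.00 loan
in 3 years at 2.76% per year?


Formula: PMT = PV * r / (1 - (1+r)^(-n))
Denominator: 1 - (1 + 0.0276)^(-3) = 0.078431
Numerator: $52,900.00 * 0.0276 = 1460.04
PMT = 1460.04 / 0.078431 = $18,615.53

$18,615.53


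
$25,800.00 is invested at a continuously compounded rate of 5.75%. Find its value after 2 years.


Formula: FV = P * e^(r*t)
Exponent: r*t = 0.0575 * 2 = 0.115
e^(0.115) = 1.121873
FV = $25,800.00 * 1.121873 = $28,944.33

$28,944.33


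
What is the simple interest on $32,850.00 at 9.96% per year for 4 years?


Formula: I = P * r * t
Substituting: I = $32,850.00 * 0.0996 * 4
Step: I = $32,850.00 * 0.3984
I = $13,087.44

$13,087.44


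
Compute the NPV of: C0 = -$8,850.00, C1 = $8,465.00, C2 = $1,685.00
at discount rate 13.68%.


Formula: NPV = C0 + C1/(1+r) + C2/(1+r)^2
Discount C1: $8,465.00 / (1 + 0.1368) = $7,446.34
Discount C2: $1,685.00 / (1 + 0.1368)^2 = $1,303.86
NPV = -$8,850.00 + $7,446.34 + $1,303.86 = -$99.80

-$99.80


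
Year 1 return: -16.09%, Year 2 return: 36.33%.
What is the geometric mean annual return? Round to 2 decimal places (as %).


Formula: Geometric mean = ((1+r1)*(1+r2))^(1/2) - 1
Product: (1 + -0.1609) * (1 + 0.3633) = 0.8391 * 1.3633 = 1.143945
Square root: 1.143945^0.5 = 1.069554
Geometric mean = 1.069554 - 1 = 0.069554
As percentage: 6.96%

6.96%


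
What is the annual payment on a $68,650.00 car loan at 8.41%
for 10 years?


Formula: PMT = PV * r / (1 - (1+r)^(-n))
Denominator: 1 - (1 + 0.0841)^(-10) = 0.554029
Numerator: $68,650.00 * 0.0841 = 5773.465
PMT = 5773.465 / 0.554029 = $10,420.87

$10,420.87


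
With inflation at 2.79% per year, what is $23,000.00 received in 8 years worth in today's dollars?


Formula: Real value = nominal / (1 + inflation)^years
Price level: (1 + 0.0279)^8 = 1.246255
Real value = $23,000.00 / 1.246255 = $18,455.29

$18,455.29


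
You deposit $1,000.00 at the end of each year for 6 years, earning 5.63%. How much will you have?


Formula: FV = PMT * ((1+r)^n - 1) / r
Growth factor: (1 + 0.0563)^6 = 1.389069
Numerator: 1.389069 - 1 = 0.389069
FV = $1,000.00 * 0.389069 / 0.0563 = $6,910.63

$6,910.63


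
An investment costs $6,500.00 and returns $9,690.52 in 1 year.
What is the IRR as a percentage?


Formula: IRR = C1/C0 - 1
Substituting: IRR = $9,690.52 / $6,500.00 - 1
Ratio: 1.490849 - 1 = 0.490849
IRR = 49.0849%

49.0849%


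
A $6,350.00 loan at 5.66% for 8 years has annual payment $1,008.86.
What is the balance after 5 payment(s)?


Formula: Balance = PV*(1+r)^k - PMT*((1+r)^k - 1)/r
Growth: (1 + 0.0566)^5 = 1.316901
Accumulated factor: ((1+r)^k - 1)/r = 5.598952
Balance = $6,350.00 * 1.316901 - $1,008.86 * 5.598952
Balance = $2,713.76

$2,713.76


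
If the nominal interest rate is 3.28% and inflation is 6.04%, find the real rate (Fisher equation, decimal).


Formula: (1 + r_real) = (1 + r_nom) / (1 + inflation)
Substituting: (1 + r_real) = 1.0328 / 1.0604
(1 + r_real) = 0.973972
r_real = 0.973972 - 1 = -0.026028

-0.026028


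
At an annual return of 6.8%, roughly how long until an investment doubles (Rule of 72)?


Formula: Years ≈ 72 / r
Substituting: Years ≈ 72 / 6.8
Years ≈ 10.6

10.6 years


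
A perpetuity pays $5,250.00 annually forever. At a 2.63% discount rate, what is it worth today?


Formula: PV = C / r
Substituting: PV = $5,250.00 / 0.0263
PV = $199,619.77

$199,619.77


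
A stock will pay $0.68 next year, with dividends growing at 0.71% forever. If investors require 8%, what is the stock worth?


Formula: P = D1 / (r - g)
Spread: r - g = 0.08 - 0.0071 = 0.0729
Substituting: P = $0.68 / 0.0729
P = $9.33

$9.33


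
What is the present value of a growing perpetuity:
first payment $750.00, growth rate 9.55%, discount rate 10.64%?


Formula: PV = C / (r - g)
Spread: r - g = 0.1064 - 0.0955 = 0.0109
Substituting: PV = $750.00 / 0.0109
PV = $68,807.34

$68,807.34


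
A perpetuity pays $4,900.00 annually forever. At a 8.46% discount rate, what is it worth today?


Formula: PV = C / r
Substituting: PV = $4,900.00 / 0.0846
PV = $57,919.62

$57,919.62


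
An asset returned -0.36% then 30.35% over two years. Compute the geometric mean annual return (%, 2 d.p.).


Formula: Geometric mean = ((1+r1)*(1+r2))^(1/2) - 1
Product: (1 + -0.0036) * (1 + 0.3035) = 0.9964 * 1.3035 = 1.298807
Square root: 1.298807^0.5 = 1.139652
Geometric mean = 1.139652 - 1 = 0.139652
As percentage: 13.97%

13.97%


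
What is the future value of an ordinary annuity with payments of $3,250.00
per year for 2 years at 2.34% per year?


Formula: FV = PMT * ((1+r)^n - 1) / r
Growth factor: (1 + 0.0234)^2 = 1.047348
Numerator: 1.047348 - 1 = 0.047348
FV = $3,250.00 * 0.047348 / 0.0234 = $6,576.05

$6,576.05


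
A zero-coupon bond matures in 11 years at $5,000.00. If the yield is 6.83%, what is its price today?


Formula: Price = FV / (1 + r)^n
Substituting: Price = $5,000.00 / (1 + 0.0683)^11
Discount factor: (1.0683)^11 = 2.068357
Price = $5,000.00 / 2.068357 = $2,417.38

$2,417.38


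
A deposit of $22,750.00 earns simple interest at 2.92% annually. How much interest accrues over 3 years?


Formula: I = P * r * t
Substituting: I = $22,750.00 * 0.0292 * 3
Step: I = $22,750.00 * 0.0876
I = $1,992.90

$1,992.90


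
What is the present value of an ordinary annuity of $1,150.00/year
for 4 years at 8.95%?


Formula: PV = PMT * (1 - (1+r)^(-n)) / r
Discount factor: (1 + 0.0895)^(-4) = 0.709727
Bracket: 1 - 0.709727 = 0.290273
PV = $1,150.00 * 0.290273 / 0.0895 = $3,729.77

$3,729.77


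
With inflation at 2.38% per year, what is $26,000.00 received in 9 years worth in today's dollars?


Formula: Real value = nominal / (1 + inflation)^years
Price level: (1 + 0.0238)^9 = 1.235766
Real value = $26,000.00 / 1.235766 = $21,039.59

$21,039.59


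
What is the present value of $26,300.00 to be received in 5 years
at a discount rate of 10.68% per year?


Formula: PV = FV / (1 + r)^n
Substituting: PV = $26,300.00 / (1 + 0.1068)^5
Discount factor: (1.1068)^5 = 1.660909
PV = $26,300.00 / 1.660909 = $15,834.71

$15,834.71


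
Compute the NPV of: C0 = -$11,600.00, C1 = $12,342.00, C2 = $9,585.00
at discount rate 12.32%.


Formula: NPV = C0 + C1/(1+r) + C2/(1+r)^2
Discount C1: $12,342.00 / (1 + 0.1232) = $10,988.25
Discount C2: $9,585.00 / (1 + 0.1232)^2 = $7,597.63
NPV = -$11,600.00 + $10,988.25 + $7,597.63 = $6,985.87

$6,985.87


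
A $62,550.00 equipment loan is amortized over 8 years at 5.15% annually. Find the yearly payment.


Formula: PMT = PV * r / (1 - (1+r)^(-n))
Denominator: 1 - (1 + 0.0515)^(-8) = 0.330846
Numerator: $62,550.00 * 0.0515 = 3221.325
PMT = 3221.325 / 0.330846 = $9,736.62

$9,736.62


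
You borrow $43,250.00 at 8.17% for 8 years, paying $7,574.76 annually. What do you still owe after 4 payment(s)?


Formula: Balance = PV*(1+r)^k - PMT*((1+r)^k - 1)/r
Growth: (1 + 0.0817)^4 = 1.369075
Accumulated factor: ((1+r)^k - 1)/r = 4.517445
Balance = $43,250.00 * 1.369075 - $7,574.76 * 4.517445
Balance = $24,993.94

$24,993.94


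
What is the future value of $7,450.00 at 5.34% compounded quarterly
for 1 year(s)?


Formula: FV = P * (1 + r/m)^(m*t)
Period rate: r/m = 0.0534 / 4 = 0.01335
Total periods: m*t = 4 * 1 = 4
Growth factor: (1 + 0.01335)^4 = 1.054479
FV = $7,450.00 * 1.054479 = $7,855.87

$7,855.87


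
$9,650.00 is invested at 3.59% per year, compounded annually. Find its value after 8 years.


Formula: FV = P * (1 + r)^n
Substituting: FV = $9,650.00 * (1 + 0.0359)^8
Growth factor: (1.0359)^8 = 1.325997
FV = $9,650.00 * 1.325997 = $12,795.87

$12,795.87


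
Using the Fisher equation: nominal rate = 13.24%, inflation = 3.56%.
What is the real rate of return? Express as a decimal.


Formula: (1 + r_real) = (1 + r_nom) / (1 + inflation)
Substituting: (1 + r_real) = 1.1324 / 1.0356
(1 + r_real) = 1.093472
r_real = 1.093472 - 1 = 0.093472

0.093472


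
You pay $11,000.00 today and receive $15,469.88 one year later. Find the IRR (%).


Formula: IRR = C1/C0 - 1
Substituting: IRR = $15,469.88 / $11,000.00 - 1
Ratio: 1.406353 - 1 = 0.406353
IRR = 40.6353%

40.6353%


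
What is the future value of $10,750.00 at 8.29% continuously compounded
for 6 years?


Formula: FV = P * e^(r*t)
Exponent: r*t = 0.0829 * 6 = 0.4974
e^(0.4974) = 1.64444
FV = $10,750.00 * 1.64444 = $17,677.73

$17,677.73


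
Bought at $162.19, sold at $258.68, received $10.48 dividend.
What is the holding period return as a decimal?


Formula: HPR = (P1 - P0 + D) / P0
Gain: $258.68 - $162.19 + $10.48 = $106.97
HPR = $106.97 / $162.19 = 0.6595

0.6595


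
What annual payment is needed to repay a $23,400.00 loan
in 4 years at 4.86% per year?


Formula: PMT = PV * r / (1 - (1+r)^(-n))
Denominator: 1 - (1 + 0.0486)^(-4) = 0.172895
Numerator: $23,400.00 * 0.0486 = 1137.24
PMT = 1137.24 / 0.172895 = $6,577.63

$6,577.63


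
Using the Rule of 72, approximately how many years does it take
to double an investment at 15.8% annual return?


Formula: Years ≈ 72 / r
Substituting: Years ≈ 72 / 15.8
Years ≈ 4.6

4.6 years


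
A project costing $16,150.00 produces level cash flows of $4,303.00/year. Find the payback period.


Formula: Payback = investment / annual cash flow
Substituting: Payback = $16,150.00 / $4,303.00
Payback = 3.7532 years

3.7532 years


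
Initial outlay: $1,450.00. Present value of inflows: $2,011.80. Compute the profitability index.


Formula: PI = PV(cash flows) / initial investment
Substituting: PI = $2,011.80 / $1,450.00
PI = 1.3874

1.3874


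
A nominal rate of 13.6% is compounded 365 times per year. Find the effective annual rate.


Formula: EAR = (1 + r/m)^m - 1
Period rate: r/m = 0.136 / 365 = 0.000373
Compounding: (1 + 0.000373)^365 = 1.145653
EAR = 1.145653 - 1 = 0.145653

0.145653


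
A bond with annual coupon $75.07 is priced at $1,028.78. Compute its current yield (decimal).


Formula: Current yield = annual coupon / price
Substituting: CY = $75.07 / $1,028.78
CY = 0.07297

0.07297


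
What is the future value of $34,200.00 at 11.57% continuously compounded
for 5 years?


Formula: FV = P * e^(r*t)
Exponent: r*t = 0.1157 * 5 = 0.5785
e^(0.5785) = 1.783361
FV = $34,200.00 * 1.783361 = $60,990.96

$60,990.96


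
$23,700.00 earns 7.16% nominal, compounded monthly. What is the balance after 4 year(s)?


Formula: FV = P * (1 + r/m)^(m*t)
Period rate: r/m = 0.0716 / 12 = 0.005967
Total periods: m*t = 12 * 4 = 48
Growth factor: (1 + 0.005967)^48 = 1.330492
FV = $23,700.00 * 1.330492 = $31,532.67

$31,532.67


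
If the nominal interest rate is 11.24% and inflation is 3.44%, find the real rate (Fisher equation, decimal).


Formula: (1 + r_real) = (1 + r_nom) / (1 + inflation)
Substituting: (1 + r_real) = 1.1124 / 1.0344
(1 + r_real) = 1.075406
r_real = 1.075406 - 1 = 0.075406

0.075406


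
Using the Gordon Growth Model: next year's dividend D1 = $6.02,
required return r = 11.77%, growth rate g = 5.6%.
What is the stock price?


Formula: P = D1 / (r - g)
Spread: r - g = 0.1177 - 0.056 = 0.0617
Substituting: P = $6.02 / 0.0617
P = $97.57

$97.57


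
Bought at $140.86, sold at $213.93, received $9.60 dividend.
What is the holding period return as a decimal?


Formula: HPR = (P1 - P0 + D) / P0
Gain: $213.93 - $140.86 + $9.60 = $82.67
HPR = $82.67 / $140.86 = 0.5869

0.5869


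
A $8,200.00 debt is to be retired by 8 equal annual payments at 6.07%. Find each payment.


Formula: PMT = PV * r / (1 - (1+r)^(-n))
Denominator: 1 - (1 + 0.0607)^(-8) = 0.375892
Numerator: $8,200.00 * 0.0607 = 497.74
PMT = 497.74 / 0.375892 = $1,324.16

$1,324.16


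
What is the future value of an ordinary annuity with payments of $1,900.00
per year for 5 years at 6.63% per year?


Formula: FV = PMT * ((1+r)^n - 1) / r
Growth factor: (1 + 0.0663)^5 = 1.378469
Numerator: 1.378469 - 1 = 0.378469
FV = $1,900.00 * 0.378469 / 0.0663 = $10,846.02

$10,846.02


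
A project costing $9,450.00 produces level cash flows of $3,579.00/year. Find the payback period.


Formula: Payback = investment / annual cash flow
Substituting: Payback = $9,450.00 / $3,579.00
Payback = 2.6404 years

2.6404 years


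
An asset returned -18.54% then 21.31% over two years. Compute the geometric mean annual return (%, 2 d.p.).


Formula: Geometric mean = ((1+r1)*(1+r2))^(1/2) - 1
Product: (1 + -0.1854) * (1 + 0.2131) = 0.8146 * 1.2131 = 0.988191
Square root: 0.988191^0.5 = 0.994078
Geometric mean = 0.994078 - 1 = -0.005922
As percentage: -0.59%

-0.59%


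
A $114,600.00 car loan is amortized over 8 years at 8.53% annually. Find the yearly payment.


Formula: PMT = PV * r / (1 - (1+r)^(-n))
Denominator: 1 - (1 + 0.0853)^(-8) = 0.480481
Numerator: $114,600.00 * 0.0853 = 9775.38
PMT = 9775.38 / 0.480481 = $20,344.99

$20,344.99


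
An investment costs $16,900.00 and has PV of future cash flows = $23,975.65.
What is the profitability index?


Formula: PI = PV(cash flows) / initial investment
Substituting: PI = $23,975.65 / $16,900.00
PI = 1.4187

1.4187


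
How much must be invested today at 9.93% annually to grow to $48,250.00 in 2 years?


Formula: PV = FV / (1 + r)^n
Substituting: PV = $48,250.00 / (1 + 0.0993)^2
Discount factor: (1.0993)^2 = 1.20846
PV = $48,250.00 / 1.20846 = $39,926.83

$39,926.83


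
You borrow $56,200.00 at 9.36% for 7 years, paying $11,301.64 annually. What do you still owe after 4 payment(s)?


Formula: Balance = PV*(1+r)^k - PMT*((1+r)^k - 1)/r
Growth: (1 + 0.0936)^4 = 1.430323
Accumulated factor: ((1+r)^k - 1)/r = 4.597464
Balance = $56,200.00 * 1.430323 - $11,301.64 * 4.597464
Balance = $28,425.25

$28,425.25


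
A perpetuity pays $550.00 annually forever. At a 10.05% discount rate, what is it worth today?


Formula: PV = C / r
Substituting: PV = $550.00 / 0.1005
PV = $5,472.64

$5,472.64


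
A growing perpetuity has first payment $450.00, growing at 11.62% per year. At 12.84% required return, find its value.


Formula: PV = C / (r - g)
Spread: r - g = 0.1284 - 0.1162 = 0.0122
Substituting: PV = $450.00 / 0.0122
PV = $36,885.25

$36,885.25


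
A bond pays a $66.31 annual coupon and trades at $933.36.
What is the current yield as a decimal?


Formula: Current yield = annual coupon / price
Substituting: CY = $66.31 / $933.36
CY = 0.071044

0.071044


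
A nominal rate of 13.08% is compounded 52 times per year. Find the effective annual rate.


Formula: EAR = (1 + r/m)^m - 1
Period rate: r/m = 0.1308 / 52 = 0.002515
Compounding: (1 + 0.002515)^52 = 1.139553
EAR = 1.139553 - 1 = 0.139553

0.139553


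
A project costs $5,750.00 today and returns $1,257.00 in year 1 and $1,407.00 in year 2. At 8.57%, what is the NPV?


Formula: NPV = C0 + C1/(1+r) + C2/(1+r)^2
Discount C1: $1,257.00 / (1 + 0.0857) = $1,157.78
Discount C2: $1,407.00 / (1 + 0.0857)^2 = $1,193.64
NPV = -$5,750.00 + $1,157.78 + $1,193.64 = -$3,398.58

-$3,398.58


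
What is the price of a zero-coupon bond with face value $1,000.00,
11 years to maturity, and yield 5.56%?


Formula: Price = FV / (1 + r)^n
Substituting: Price = $1,000.00 / (1 + 0.0556)^11
Discount factor: (1.0556)^11 = 1.813398
Price = $1,000.00 / 1.813398 = $551.45

$551.45


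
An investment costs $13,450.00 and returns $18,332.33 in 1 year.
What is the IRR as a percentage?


Formula: IRR = C1/C0 - 1
Substituting: IRR = $18,332.33 / $13,450.00 - 1
Ratio: 1.362999 - 1 = 0.362999
IRR = 36.2999%

36.2999%


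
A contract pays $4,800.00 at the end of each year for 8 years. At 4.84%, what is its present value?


Formula: PV = PMT * (1 - (1+r)^(-n)) / r
Discount factor: (1 + 0.0484)^(-8) = 0.685147
Bracket: 1 - 0.685147 = 0.314853
PV = $4,800.00 * 0.314853 / 0.0484 = $31,225.07

$31,225.07


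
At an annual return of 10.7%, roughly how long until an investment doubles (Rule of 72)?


Formula: Years ≈ 72 / r
Substituting: Years ≈ 72 / 10.7
Years ≈ 6.7

6.7 years


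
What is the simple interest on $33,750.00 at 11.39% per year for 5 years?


Formula: I = P * r * t
Substituting: I = $33,750.00 * 0.1139 * 5
Step: I = $33,750.00 * 0.5695
I = $19,220.63

$19,220.63


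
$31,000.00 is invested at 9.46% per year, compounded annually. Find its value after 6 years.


Formula: FV = P * (1 + r)^n
Substituting: FV = $31,000.00 * (1 + 0.0946)^6
Growth factor: (1.0946)^6 = 1.720017
FV = $31,000.00 * 1.720017 = $53,320.52

$53,320.52


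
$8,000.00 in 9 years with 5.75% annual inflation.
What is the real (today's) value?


Formula: Real value = nominal / (1 + inflation)^years
Price level: (1 + 0.0575)^9 = 1.653954
Real value = $8,000.00 / 1.653954 = $4,836.89

$4,836.89


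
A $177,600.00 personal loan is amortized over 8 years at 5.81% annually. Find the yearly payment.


Formula: PMT = PV * r / (1 - (1+r)^(-n))
Denominator: 1 - (1 + 0.0581)^(-8) = 0.363518
Numerator: $177,600.00 * 0.0581 = 10318.56
PMT = 10318.56 / 0.363518 = $28,385.30

$28,385.30


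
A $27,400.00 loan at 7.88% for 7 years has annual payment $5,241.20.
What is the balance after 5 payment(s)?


Formula: Balance = PV*(1+r)^k - PMT*((1+r)^k - 1)/r
Growth: (1 + 0.0788)^5 = 1.461183
Accumulated factor: ((1+r)^k - 1)/r = 5.852579
Balance = $27,400.00 * 1.461183 - $5,241.20 * 5.852579
Balance = $9,361.88

$9,361.88


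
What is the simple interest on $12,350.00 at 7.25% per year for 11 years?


Formula: I = P * r * t
Substituting: I = $12,350.00 * 0.0725 * 11
Step: I = $12,350.00 * 0.7975
I = $9,849.13

$9,849.13


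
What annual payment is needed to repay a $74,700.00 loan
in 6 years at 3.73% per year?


Formula: PMT = PV * r / (1 - (1+r)^(-n))
Denominator: 1 - (1 + 0.0373)^(-6) = 0.197262
Numerator: $74,700.00 * 0.0373 = 2786.31
PMT = 2786.31 / 0.197262 = $14,124.91

$14,124.91


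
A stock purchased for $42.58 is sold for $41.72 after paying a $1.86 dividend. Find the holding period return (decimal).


Formula: HPR = (P1 - P0 + D) / P0
Gain: $41.72 - $42.58 + $1.86 = $1.00
HPR = $1.00 / $42.58 = 0.0235

0.0235


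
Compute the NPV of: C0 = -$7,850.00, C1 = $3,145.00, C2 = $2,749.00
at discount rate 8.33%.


Formula: NPV = C0 + C1/(1+r) + C2/(1+r)^2
Discount C1: $3,145.00 / (1 + 0.0833) = $2,903.17
Discount C2: $2,749.00 / (1 + 0.0833)^2 = $2,342.49
NPV = -$7,850.00 + $2,903.17 + $2,342.49 = -$2,604.35

-$2,604.35


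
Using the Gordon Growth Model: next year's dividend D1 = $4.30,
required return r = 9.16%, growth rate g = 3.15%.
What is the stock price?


Formula: P = D1 / (r - g)
Spread: r - g = 0.0916 - 0.0315 = 0.0601
Substituting: P = $4.30 / 0.0601
P = $71.55

$71.55


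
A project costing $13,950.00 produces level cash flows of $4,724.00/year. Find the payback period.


Formula: Payback = investment / annual cash flow
Substituting: Payback = $13,950.00 / $4,724.00
Payback = 2.953 years

2.953 years


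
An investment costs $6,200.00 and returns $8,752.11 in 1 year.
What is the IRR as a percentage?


Formula: IRR = C1/C0 - 1
Substituting: IRR = $8,752.11 / $6,200.00 - 1
Ratio: 1.411631 - 1 = 0.411631
IRR = 41.1631%

41.1631%


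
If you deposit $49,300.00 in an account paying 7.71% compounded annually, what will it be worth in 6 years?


Formula: FV = P * (1 + r)^n
Substituting: FV = $49,300.00 * (1 + 0.0771)^6
Growth factor: (1.0771)^6 = 1.561479
FV = $49,300.00 * 1.561479 = $76,980.92

$76,980.92


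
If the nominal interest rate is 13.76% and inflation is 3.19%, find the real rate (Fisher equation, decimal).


Formula: (1 + r_real) = (1 + r_nom) / (1 + inflation)
Substituting: (1 + r_real) = 1.1376 / 1.0319
(1 + r_real) = 1.102432
r_real = 1.102432 - 1 = 0.102432

0.102432


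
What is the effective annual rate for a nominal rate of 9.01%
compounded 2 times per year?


Formula: EAR = (1 + r/m)^m - 1
Period rate: r/m = 0.0901 / 2 = 0.04505
Compounding: (1 + 0.04505)^2 = 1.09213
EAR = 1.09213 - 1 = 0.09213

0.09213


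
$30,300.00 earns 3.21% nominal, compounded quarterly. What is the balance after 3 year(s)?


Formula: FV = P * (1 + r/m)^(m*t)
Period rate: r/m = 0.0321 / 4 = 0.008025
Total periods: m*t = 4 * 3 = 12
Growth factor: (1 + 0.008025)^12 = 1.100666
FV = $30,300.00 * 1.100666 = $33,350.19

$33,350.19


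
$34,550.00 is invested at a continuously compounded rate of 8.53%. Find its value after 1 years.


Formula: FV = P * e^(r*t)
Exponent: r*t = 0.0853 * 1 = 0.0853
e^(0.0853) = 1.089044
FV = $34,550.00 * 1.089044 = $37,626.46

$37,626.46


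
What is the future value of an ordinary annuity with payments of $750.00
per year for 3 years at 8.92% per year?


Formula: FV = PMT * ((1+r)^n - 1) / r
Growth factor: (1 + 0.0892)^3 = 1.29218
Numerator: 1.29218 - 1 = 0.29218
FV = $750.00 * 0.29218 / 0.0892 = $2,456.67

$2,456.67


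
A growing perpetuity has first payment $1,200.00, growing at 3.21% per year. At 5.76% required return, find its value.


Formula: PV = C / (r - g)
Spread: r - g = 0.0576 - 0.0321 = 0.0255
Substituting: PV = $1,200.00 / 0.0255
PV = $47,058.82

$47,058.82


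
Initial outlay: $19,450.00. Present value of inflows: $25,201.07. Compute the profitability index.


Formula: PI = PV(cash flows) / initial investment
Substituting: PI = $25,201.07 / $19,450.00
PI = 1.2957

1.2957


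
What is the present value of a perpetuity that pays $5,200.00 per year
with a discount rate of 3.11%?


Formula: PV = C / r
Substituting: PV = $5,200.00 / 0.0311
PV = $167,202.57

$167,202.57


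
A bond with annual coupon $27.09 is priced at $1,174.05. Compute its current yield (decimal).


Formula: Current yield = annual coupon / price
Substituting: CY = $27.09 / $1,174.05
CY = 0.023074

0.023074


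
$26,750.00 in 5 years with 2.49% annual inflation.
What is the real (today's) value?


Formula: Real value = nominal / (1 + inflation)^years
Price level: (1 + 0.0249)^5 = 1.130856
Real value = $26,750.00 / 1.130856 = $23,654.64

$23,654.64


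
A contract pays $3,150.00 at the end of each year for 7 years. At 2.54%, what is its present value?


Formula: PV = PMT * (1 - (1+r)^(-n)) / r
Discount factor: (1 + 0.0254)^(-7) = 0.838971
Bracket: 1 - 0.838971 = 0.161029
PV = $3,150.00 * 0.161029 / 0.0254 = $19,970.17

$19,970.17


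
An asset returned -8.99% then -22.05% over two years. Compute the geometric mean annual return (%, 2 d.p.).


Formula: Geometric mean = ((1+r1)*(1+r2))^(1/2) - 1
Product: (1 + -0.0899) * (1 + -0.2205) = 0.9101 * 0.7795 = 0.709423
Square root: 0.709423^0.5 = 0.842272
Geometric mean = 0.842272 - 1 = -0.157728
As percentage: -15.77%

-15.77%


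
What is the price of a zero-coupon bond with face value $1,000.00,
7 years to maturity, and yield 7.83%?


Formula: Price = FV / (1 + r)^n
Substituting: Price = $1,000.00 / (1 + 0.0783)^7
Discount factor: (1.0783)^7 = 1.695029
Price = $1,000.00 / 1.695029 = $589.96

$589.96


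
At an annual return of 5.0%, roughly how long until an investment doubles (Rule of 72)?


Formula: Years ≈ 72 / r
Substituting: Years ≈ 72 / 5.0
Years ≈ 14.4

14.4 years


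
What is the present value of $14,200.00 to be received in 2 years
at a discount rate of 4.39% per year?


Formula: PV = FV / (1 + r)^n
Substituting: PV = $14,200.00 / (1 + 0.0439)^2
Discount factor: (1.0439)^2 = 1.089727
PV = $14,200.00 / 1.089727 = $13,030.78

$13,030.78


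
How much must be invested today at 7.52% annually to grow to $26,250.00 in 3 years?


Formula: PV = FV / (1 + r)^n
Substituting: PV = $26,250.00 / (1 + 0.0752)^3
Discount factor: (1.0752)^3 = 1.24299
PV = $26,250.00 / 1.24299 = $21,118.43

$21,118.43


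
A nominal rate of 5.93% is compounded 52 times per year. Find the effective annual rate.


Formula: EAR = (1 + r/m)^m - 1
Period rate: r/m = 0.0593 / 52 = 0.00114
Compounding: (1 + 0.00114)^52 = 1.061058
EAR = 1.061058 - 1 = 0.061058

0.061058


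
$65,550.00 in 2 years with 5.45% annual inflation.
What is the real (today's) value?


Formula: Real value = nominal / (1 + inflation)^years
Price level: (1 + 0.0545)^2 = 1.11197
Real value = $65,550.00 / 1.11197 = $58,949.42

$58,949.42


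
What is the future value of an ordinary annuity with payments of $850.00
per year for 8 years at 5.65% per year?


Formula: FV = PMT * ((1+r)^n - 1) / r
Growth factor: (1 + 0.0565)^8 = 1.55223
Numerator: 1.55223 - 1 = 0.55223
FV = $850.00 * 0.55223 / 0.0565 = $8,307.88

$8,307.88


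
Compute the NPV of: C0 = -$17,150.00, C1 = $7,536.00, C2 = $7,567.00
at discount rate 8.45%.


Formula: NPV = C0 + C1/(1+r) + C2/(1+r)^2
Discount C1: $7,536.00 / (1 + 0.0845) = $6,948.82
Discount C2: $7,567.00 / (1 + 0.0845)^2 = $6,433.76
NPV = -$17,150.00 + $6,948.82 + $6,433.76 = -$3,767.42

-$3,767.42
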